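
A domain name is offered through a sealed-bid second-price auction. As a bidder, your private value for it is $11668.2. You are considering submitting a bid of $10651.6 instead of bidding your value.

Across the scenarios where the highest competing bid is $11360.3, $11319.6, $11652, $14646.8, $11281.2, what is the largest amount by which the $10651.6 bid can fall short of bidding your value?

$11360.3: truthful gives $307.9, deviation gives $0 → loss $307.9.
$11319.6: truthful gives $348.6, deviation gives $0 → loss $348.6.
$11652: truthful gives $16.2, deviation gives $0 → loss $16.2.
$14646.8: same outcome either way → loss $0.
$11281.2: truthful gives $387, deviation gives $0 → loss $387.
Maximum loss: $387.

$387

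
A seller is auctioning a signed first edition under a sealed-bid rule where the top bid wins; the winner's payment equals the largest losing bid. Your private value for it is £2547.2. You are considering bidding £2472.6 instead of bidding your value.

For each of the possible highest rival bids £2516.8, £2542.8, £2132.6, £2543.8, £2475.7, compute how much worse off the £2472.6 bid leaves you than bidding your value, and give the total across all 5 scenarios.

The deviation costs you only when the competing bid falls strictly between £2472.6 and £2547.2; elsewhere both bids give the same outcome.
£2516.8: truthful payoff £30.4, deviation payoff £0 → loss £30.4.
£2542.8: truthful payoff £4.4, deviation payoff £0 → loss £4.4.
£2132.6: outcomes coincide → loss £0.
£2543.8: truthful payoff £3.4, deviation payoff £0 → loss £3.4.
£2475.7: truthful payoff £71.5, deviation payoff £0 → loss £71.5.
Total loss = £30.4 + £4.4 + £3.4 + £71.5 = £109.7.
Because the price is fixed by the runner-up's bid, deviating from your value can only change a good outcome into a bad one — never the reverse.

£109.7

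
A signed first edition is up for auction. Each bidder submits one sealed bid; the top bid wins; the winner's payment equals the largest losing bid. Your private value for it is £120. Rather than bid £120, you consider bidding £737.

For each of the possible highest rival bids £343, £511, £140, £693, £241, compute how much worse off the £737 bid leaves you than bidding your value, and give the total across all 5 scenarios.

£1328

The deviation costs you only when the competing bid falls strictly between £120 and £737; elsewhere both bids give the same outcome.
£343: truthful payoff £0, deviation payoff −£223 → loss £223.
£511: truthful payoff £0, deviation payoff −£391 → loss £391.
£140: truthful payoff £0, deviation payoff −£20 → loss £20.
£693: truthful payoff £0, deviation payoff −£573 → loss £573.
£241: truthful payoff £0, deviation payoff −£121 → loss £121.
Total loss = £223 + £391 + £20 + £573 + £121 = £1328.
In a second-price auction your bid sets only whether you win, not what you pay, so bidding your true value is weakly dominant.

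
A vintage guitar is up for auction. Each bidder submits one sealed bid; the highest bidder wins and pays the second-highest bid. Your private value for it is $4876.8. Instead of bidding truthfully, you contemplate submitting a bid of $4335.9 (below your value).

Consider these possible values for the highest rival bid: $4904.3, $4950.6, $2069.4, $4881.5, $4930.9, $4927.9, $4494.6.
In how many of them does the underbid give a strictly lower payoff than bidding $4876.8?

The deviation hurts exactly when the highest competing bid lies strictly between $4335.9 and $4876.8 — underbidding then forfeits a profitable win.
$4904.3: above both → same outcome either way.
$4950.6: above both → same outcome either way.
$2069.4: below both → same outcome either way.
$4881.5: above both → same outcome either way.
$4930.9: above both → same outcome either way.
$4927.9: above both → same outcome either way.
$4494.6: inside the interval → strictly worse (loss $382.2).
Count: 1.

1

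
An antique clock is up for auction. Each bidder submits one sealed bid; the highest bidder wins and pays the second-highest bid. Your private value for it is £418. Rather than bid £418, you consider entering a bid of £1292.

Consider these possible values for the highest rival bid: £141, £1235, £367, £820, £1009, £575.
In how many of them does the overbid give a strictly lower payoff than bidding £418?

The deviation hurts exactly when the highest competing bid lies strictly between £418 and £1292 — overbidding then wins at a price above your value.
£141: below both → same outcome either way.
£1235: inside the interval → strictly worse (loss £817).
£367: below both → same outcome either way.
£820: inside the interval → strictly worse (loss £402).
£1009: inside the interval → strictly worse (loss £591).
£575: inside the interval → strictly worse (loss £157).
Count: 4.

4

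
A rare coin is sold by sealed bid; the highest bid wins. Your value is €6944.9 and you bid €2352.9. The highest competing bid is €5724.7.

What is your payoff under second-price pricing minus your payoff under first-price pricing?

€0

Your bid €2352.9 is below €5724.7, so you lose under either rule.
Payoff is €0 in both cases; difference = €0.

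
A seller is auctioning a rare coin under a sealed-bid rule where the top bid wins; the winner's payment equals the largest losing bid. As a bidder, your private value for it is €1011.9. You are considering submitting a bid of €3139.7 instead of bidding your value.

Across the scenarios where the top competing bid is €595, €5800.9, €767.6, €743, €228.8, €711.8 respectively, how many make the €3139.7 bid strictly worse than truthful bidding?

0

The deviation hurts exactly when the highest competing bid lies strictly between €1011.9 and €3139.7 — overbidding then wins at a price above your value.
€595: below both → same outcome either way.
€5800.9: above both → same outcome either way.
€767.6: below both → same outcome either way.
€743: below both → same outcome either way.
€228.8: below both → same outcome either way.
€711.8: below both → same outcome either way.
Count: 0.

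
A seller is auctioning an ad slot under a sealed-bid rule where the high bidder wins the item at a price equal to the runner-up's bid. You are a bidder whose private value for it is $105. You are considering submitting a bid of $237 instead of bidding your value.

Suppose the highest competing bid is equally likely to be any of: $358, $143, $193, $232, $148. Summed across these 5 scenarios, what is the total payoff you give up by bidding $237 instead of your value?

The deviation costs you only when the competing bid falls strictly between $105 and $237; elsewhere both bids give the same outcome.
$358: outcomes coincide → loss $0.
$143: truthful payoff $0, deviation payoff −$38 → loss $38.
$193: truthful payoff $0, deviation payoff −$88 → loss $88.
$232: truthful payoff $0, deviation payoff −$127 → loss $127.
$148: truthful payoff $0, deviation payoff −$43 → loss $43.
Total loss = $38 + $88 + $127 + $43 = $296.

$296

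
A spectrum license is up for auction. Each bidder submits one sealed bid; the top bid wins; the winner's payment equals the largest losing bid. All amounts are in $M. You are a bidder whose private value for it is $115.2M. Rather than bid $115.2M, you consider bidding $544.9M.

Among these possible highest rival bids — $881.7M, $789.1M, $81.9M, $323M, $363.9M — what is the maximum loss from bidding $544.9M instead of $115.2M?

$881.7M: same outcome either way → loss $0M.
$789.1M: same outcome either way → loss $0M.
$81.9M: same outcome either way → loss $0M.
$323M: truthful gives $0M, deviation gives −$207.8M → loss $207.8M.
$363.9M: truthful gives $0M, deviation gives −$248.7M → loss $248.7M.
Maximum loss: $248.7M.

$248.7M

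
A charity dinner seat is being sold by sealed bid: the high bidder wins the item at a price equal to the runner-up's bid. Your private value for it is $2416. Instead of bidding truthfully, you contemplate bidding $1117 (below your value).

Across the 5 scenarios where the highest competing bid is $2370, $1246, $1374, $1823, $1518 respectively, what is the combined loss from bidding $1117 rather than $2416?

The deviation costs you only when the competing bid falls strictly between $1117 and $2416; elsewhere both bids give the same outcome.
$2370: truthful payoff $46, deviation payoff $0 → loss $46.
$1246: truthful payoff $1170, deviation payoff $0 → loss $1170.
$1374: truthful payoff $1042, deviation payoff $0 → loss $1042.
$1823: truthful payoff $593, deviation payoff $0 → loss $593.
$1518: truthful payoff $898, deviation payoff $0 → loss $898.
Total loss = $46 + $1170 + $1042 + $593 + $898 = $3749.
In a second-price auction your bid sets only whether you win, not what you pay, so bidding your true value is weakly dominant.

$3749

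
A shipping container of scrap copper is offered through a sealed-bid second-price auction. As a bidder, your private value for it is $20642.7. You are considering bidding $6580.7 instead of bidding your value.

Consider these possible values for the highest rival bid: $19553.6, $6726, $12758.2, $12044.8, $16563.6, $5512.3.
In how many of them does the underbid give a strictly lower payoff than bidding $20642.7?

The deviation hurts exactly when the highest competing bid lies strictly between $6580.7 and $20642.7 — underbidding then forfeits a profitable win.
$19553.6: inside the interval → strictly worse (loss $1089.1).
$6726: inside the interval → strictly worse (loss $13916.7).
$12758.2: inside the interval → strictly worse (loss $7884.5).
$12044.8: inside the interval → strictly worse (loss $8597.9).
$16563.6: inside the interval → strictly worse (loss $4079.1).
$5512.3: below both → same outcome either way.
Count: 5.

5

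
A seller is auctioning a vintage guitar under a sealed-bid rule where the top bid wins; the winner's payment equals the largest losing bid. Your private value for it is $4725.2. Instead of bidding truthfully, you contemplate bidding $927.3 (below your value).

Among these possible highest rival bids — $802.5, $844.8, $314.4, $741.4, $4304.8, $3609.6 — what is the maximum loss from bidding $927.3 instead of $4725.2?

$1115.6

$802.5: same outcome either way → loss $0.
$844.8: same outcome either way → loss $0.
$314.4: same outcome either way → loss $0.
$741.4: same outcome either way → loss $0.
$4304.8: truthful gives $420.4, deviation gives $0 → loss $420.4.
$3609.6: truthful gives $1115.6, deviation gives $0 → loss $1115.6.
Maximum loss: $1115.6.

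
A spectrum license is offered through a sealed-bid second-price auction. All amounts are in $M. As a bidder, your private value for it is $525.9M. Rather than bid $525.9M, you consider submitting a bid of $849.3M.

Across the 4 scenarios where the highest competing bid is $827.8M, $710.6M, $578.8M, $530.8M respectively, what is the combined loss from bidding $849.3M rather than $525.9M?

$544.4M

The deviation costs you only when the competing bid falls strictly between $525.9M and $849.3M; elsewhere both bids give the same outcome.
$827.8M: truthful payoff $0M, deviation payoff −$301.9M → loss $301.9M.
$710.6M: truthful payoff $0M, deviation payoff −$184.7M → loss $184.7M.
$578.8M: truthful payoff $0M, deviation payoff −$52.9M → loss $52.9M.
$530.8M: truthful payoff $0M, deviation payoff −$4.9M → loss $4.9M.
Total loss = $301.9M + $184.7M + $52.9M + $4.9M = $544.4M.
Because the price is fixed by the runner-up's bid, deviating from your value can only change a good outcome into a bad one — never the reverse.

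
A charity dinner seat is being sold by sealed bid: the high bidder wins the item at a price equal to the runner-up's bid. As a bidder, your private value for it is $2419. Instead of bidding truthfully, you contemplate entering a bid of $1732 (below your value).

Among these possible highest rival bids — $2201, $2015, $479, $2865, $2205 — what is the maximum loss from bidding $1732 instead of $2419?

$404

$2201: truthful gives $218, deviation gives $0 → loss $218.
$2015: truthful gives $404, deviation gives $0 → loss $404.
$479: same outcome either way → loss $0.
$2865: same outcome either way → loss $0.
$2205: truthful gives $214, deviation gives $0 → loss $214.
Maximum loss: $404.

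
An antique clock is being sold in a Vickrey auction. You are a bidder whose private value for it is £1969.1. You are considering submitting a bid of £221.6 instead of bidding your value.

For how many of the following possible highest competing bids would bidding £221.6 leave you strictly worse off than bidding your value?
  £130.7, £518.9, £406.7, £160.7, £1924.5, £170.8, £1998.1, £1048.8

The deviation hurts exactly when the highest competing bid lies strictly between £221.6 and £1969.1 — underbidding then forfeits a profitable win.
£130.7: below both → same outcome either way.
£518.9: inside the interval → strictly worse (loss £1450.2).
£406.7: inside the interval → strictly worse (loss £1562.4).
£160.7: below both → same outcome either way.
£1924.5: inside the interval → strictly worse (loss £44.6).
£170.8: below both → same outcome either way.
£1998.1: above both → same outcome either way.
£1048.8: inside the interval → strictly worse (loss £920.3).
Count: 4.

4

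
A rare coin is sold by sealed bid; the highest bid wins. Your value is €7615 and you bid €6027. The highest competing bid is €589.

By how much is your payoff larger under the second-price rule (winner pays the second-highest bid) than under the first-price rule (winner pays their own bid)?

€5438

You have the highest bid, so you win under either rule.
Second-price: pay €589 → payoff €7026.
First-price: pay your own bid €6027 → payoff €1588.
Difference = €7026 − (€1588) = €5438.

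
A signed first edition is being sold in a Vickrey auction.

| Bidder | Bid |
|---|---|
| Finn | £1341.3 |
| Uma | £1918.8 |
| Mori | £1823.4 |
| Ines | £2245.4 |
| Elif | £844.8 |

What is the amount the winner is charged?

Highest bid: Ines at £2245.4, so Ines wins.
Second-highest bid: Uma at £1918.8 — that is the price the winner pays.

£1918.8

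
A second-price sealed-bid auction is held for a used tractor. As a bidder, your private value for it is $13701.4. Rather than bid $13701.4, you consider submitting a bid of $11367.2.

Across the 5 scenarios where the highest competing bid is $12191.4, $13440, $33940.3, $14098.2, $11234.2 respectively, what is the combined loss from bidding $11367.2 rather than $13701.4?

$1771.4

The deviation costs you only when the competing bid falls strictly between $11367.2 and $13701.4; elsewhere both bids give the same outcome.
$12191.4: truthful payoff $1510, deviation payoff $0 → loss $1510.
$13440: truthful payoff $261.4, deviation payoff $0 → loss $261.4.
$33940.3: outcomes coincide → loss $0.
$14098.2: outcomes coincide → loss $0.
$11234.2: outcomes coincide → loss $0.
Total loss = $1510 + $261.4 = $1771.4.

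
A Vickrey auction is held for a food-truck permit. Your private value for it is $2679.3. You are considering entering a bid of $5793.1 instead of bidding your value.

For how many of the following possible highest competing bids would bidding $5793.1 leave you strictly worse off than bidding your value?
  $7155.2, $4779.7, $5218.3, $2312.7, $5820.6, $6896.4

2

The deviation hurts exactly when the highest competing bid lies strictly between $2679.3 and $5793.1 — overbidding then wins at a price above your value.
$7155.2: above both → same outcome either way.
$4779.7: inside the interval → strictly worse (loss $2100.4).
$5218.3: inside the interval → strictly worse (loss $2539).
$2312.7: below both → same outcome either way.
$5820.6: above both → same outcome either way.
$6896.4: above both → same outcome either way.
Count: 2.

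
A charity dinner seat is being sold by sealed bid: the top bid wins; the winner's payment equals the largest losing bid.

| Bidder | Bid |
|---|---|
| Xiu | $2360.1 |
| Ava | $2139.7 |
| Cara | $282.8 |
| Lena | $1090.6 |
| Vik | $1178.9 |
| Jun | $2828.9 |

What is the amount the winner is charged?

$2360.1

Highest bid: Jun at $2828.9, so Jun wins.
Second-highest bid: Xiu at $2360.1 — that is the price the winner pays.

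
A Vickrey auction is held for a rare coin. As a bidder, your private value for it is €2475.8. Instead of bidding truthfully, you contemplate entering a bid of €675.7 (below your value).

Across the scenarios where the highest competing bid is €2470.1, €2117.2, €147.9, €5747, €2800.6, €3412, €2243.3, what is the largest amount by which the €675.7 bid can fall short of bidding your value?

€2470.1: truthful gives €5.7, deviation gives €0 → loss €5.7.
€2117.2: truthful gives €358.6, deviation gives €0 → loss €358.6.
€147.9: same outcome either way → loss €0.
€5747: same outcome either way → loss €0.
€2800.6: same outcome either way → loss €0.
€3412: same outcome either way → loss €0.
€2243.3: truthful gives €232.5, deviation gives €0 → loss €232.5.
Maximum loss: €358.6.

€358.6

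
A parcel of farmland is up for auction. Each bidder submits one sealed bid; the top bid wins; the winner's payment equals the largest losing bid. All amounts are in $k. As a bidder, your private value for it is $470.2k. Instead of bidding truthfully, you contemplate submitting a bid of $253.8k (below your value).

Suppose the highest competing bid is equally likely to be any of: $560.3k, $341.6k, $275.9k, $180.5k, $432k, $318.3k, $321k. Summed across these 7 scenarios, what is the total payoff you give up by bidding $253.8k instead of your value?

$662.2k

The deviation costs you only when the competing bid falls strictly between $253.8k and $470.2k; elsewhere both bids give the same outcome.
$560.3k: outcomes coincide → loss $0k.
$341.6k: truthful payoff $128.6k, deviation payoff $0k → loss $128.6k.
$275.9k: truthful payoff $194.3k, deviation payoff $0k → loss $194.3k.
$180.5k: outcomes coincide → loss $0k.
$432k: truthful payoff $38.2k, deviation payoff $0k → loss $38.2k.
$318.3k: truthful payoff $151.9k, deviation payoff $0k → loss $151.9k.
$321k: truthful payoff $149.2k, deviation payoff $0k → loss $149.2k.
Total loss = $128.6k + $194.3k + $38.2k + $151.9k + $149.2k = $662.2k.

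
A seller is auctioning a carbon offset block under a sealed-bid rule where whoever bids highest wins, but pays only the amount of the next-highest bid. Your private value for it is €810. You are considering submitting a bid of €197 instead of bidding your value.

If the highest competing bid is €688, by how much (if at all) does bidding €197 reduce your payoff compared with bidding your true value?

Bidding your value €810: you win (since €810 > €688) and pay €688. Payoff €122.
Bidding €197: you lose. Payoff €0.
The competing bid €688 lies between your shaded bid and your value, so underbidding forfeits an item you could have won at a profitable price.
Loss from deviating = €122 − (€0) = €122.

€122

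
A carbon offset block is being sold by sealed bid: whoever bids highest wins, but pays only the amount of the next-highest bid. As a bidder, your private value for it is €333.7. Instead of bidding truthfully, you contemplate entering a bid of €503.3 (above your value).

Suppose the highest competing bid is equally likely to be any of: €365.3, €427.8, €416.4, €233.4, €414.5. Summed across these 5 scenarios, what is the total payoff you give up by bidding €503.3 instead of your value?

€289.2

The deviation costs you only when the competing bid falls strictly between €333.7 and €503.3; elsewhere both bids give the same outcome.
€365.3: truthful payoff €0, deviation payoff −€31.6 → loss €31.6.
€427.8: truthful payoff €0, deviation payoff −€94.1 → loss €94.1.
€416.4: truthful payoff €0, deviation payoff −€82.7 → loss €82.7.
€233.4: outcomes coincide → loss €0.
€414.5: truthful payoff €0, deviation payoff −€80.8 → loss €80.8.
Total loss = €31.6 + €94.1 + €82.7 + €80.8 = €289.2.
Truthful bidding weakly dominates here: raising your bid can only win items priced above your value, and lowering it can only forfeit items priced below.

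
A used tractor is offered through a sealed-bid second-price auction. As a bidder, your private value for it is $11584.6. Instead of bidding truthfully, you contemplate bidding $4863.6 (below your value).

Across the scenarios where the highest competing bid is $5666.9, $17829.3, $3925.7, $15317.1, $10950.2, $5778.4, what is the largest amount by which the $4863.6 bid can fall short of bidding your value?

$5666.9: truthful gives $5917.7, deviation gives $0 → loss $5917.7.
$17829.3: same outcome either way → loss $0.
$3925.7: same outcome either way → loss $0.
$15317.1: same outcome either way → loss $0.
$10950.2: truthful gives $634.4, deviation gives $0 → loss $634.4.
$5778.4: truthful gives $5806.2, deviation gives $0 → loss $5806.2.
Maximum loss: $5917.7.

$5917.7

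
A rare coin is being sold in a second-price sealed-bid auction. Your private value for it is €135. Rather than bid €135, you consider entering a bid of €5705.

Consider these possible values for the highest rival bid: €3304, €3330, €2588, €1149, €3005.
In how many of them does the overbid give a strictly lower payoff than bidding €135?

The deviation hurts exactly when the highest competing bid lies strictly between €135 and €5705 — overbidding then wins at a price above your value.
€3304: inside the interval → strictly worse (loss €3169).
€3330: inside the interval → strictly worse (loss €3195).
€2588: inside the interval → strictly worse (loss €2453).
€1149: inside the interval → strictly worse (loss €1014).
€3005: inside the interval → strictly worse (loss €2870).
Count: 5.

5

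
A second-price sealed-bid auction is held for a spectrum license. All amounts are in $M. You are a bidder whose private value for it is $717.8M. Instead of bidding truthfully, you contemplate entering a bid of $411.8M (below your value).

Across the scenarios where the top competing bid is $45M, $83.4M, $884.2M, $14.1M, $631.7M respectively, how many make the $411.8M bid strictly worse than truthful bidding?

The deviation hurts exactly when the highest competing bid lies strictly between $411.8M and $717.8M — underbidding then forfeits a profitable win.
$45M: below both → same outcome either way.
$83.4M: below both → same outcome either way.
$884.2M: above both → same outcome either way.
$14.1M: below both → same outcome either way.
$631.7M: inside the interval → strictly worse (loss $86.1M).
Count: 1.

1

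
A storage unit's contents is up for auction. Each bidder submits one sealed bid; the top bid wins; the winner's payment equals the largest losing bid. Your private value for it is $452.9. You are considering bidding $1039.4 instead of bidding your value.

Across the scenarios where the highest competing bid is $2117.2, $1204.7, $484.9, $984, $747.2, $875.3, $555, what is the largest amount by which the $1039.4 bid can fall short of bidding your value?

$2117.2: same outcome either way → loss $0.
$1204.7: same outcome either way → loss $0.
$484.9: truthful gives $0, deviation gives −$32 → loss $32.
$984: truthful gives $0, deviation gives −$531.1 → loss $531.1.
$747.2: truthful gives $0, deviation gives −$294.3 → loss $294.3.
$875.3: truthful gives $0, deviation gives −$422.4 → loss $422.4.
$555: truthful gives $0, deviation gives −$102.1 → loss $102.1.
Maximum loss: $531.1.

$531.1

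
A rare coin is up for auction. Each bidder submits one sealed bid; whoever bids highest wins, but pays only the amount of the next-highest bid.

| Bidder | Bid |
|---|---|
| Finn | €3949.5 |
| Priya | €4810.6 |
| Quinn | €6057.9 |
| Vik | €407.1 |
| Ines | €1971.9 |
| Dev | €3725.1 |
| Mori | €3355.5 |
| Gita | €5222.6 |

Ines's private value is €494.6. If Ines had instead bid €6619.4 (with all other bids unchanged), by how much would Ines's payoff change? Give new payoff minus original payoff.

−€5563.3

The highest bid among the other bidders is €6057.9; Ines's bid doesn't change that.
Original bid €1971.9: Ines is not highest (top rival bid is €6057.9); payoff €0.
Alternative bid €6619.4: Ines is highest, pays the top rival bid €6057.9; payoff €494.6 − €6057.9 = −€5563.3.
Change in payoff = −€5563.3 − (€0) = −€5563.3.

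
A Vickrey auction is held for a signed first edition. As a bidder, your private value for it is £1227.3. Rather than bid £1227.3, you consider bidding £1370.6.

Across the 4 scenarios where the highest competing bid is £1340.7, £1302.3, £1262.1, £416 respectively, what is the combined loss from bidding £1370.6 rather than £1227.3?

£223.2

The deviation costs you only when the competing bid falls strictly between £1227.3 and £1370.6; elsewhere both bids give the same outcome.
£1340.7: truthful payoff £0, deviation payoff −£113.4 → loss £113.4.
£1302.3: truthful payoff £0, deviation payoff −£75 → loss £75.
£1262.1: truthful payoff £0, deviation payoff −£34.8 → loss £34.8.
£416: outcomes coincide → loss £0.
Total loss = £113.4 + £75 + £34.8 = £223.2.
Because the price is fixed by the runner-up's bid, deviating from your value can only change a good outcome into a bad one — never the reverse.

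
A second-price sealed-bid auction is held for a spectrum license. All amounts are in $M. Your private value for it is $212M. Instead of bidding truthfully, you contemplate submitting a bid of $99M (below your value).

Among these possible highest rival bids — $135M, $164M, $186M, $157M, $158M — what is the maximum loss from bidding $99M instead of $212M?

$77M

$135M: truthful gives $77M, deviation gives $0M → loss $77M.
$164M: truthful gives $48M, deviation gives $0M → loss $48M.
$186M: truthful gives $26M, deviation gives $0M → loss $26M.
$157M: truthful gives $55M, deviation gives $0M → loss $55M.
$158M: truthful gives $54M, deviation gives $0M → loss $54M.
Maximum loss: $77M.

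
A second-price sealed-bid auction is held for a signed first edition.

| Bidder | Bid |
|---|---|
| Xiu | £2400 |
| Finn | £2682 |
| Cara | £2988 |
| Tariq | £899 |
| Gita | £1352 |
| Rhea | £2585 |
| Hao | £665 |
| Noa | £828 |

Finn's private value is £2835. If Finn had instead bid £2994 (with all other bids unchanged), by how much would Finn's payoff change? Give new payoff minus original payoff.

−£153

The highest bid among the other bidders is £2988; Finn's bid doesn't change that.
Original bid £2682: Finn is not highest (top rival bid is £2988); payoff £0.
Alternative bid £2994: Finn is highest, pays the top rival bid £2988; payoff £2835 − £2988 = −£153.
Change in payoff = −£153 − (£0) = −£153.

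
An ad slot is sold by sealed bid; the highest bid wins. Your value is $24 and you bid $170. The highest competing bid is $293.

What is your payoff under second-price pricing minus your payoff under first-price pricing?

$0

Your bid $170 is below $293, so you lose under either rule.
Payoff is $0 in both cases; difference = $0.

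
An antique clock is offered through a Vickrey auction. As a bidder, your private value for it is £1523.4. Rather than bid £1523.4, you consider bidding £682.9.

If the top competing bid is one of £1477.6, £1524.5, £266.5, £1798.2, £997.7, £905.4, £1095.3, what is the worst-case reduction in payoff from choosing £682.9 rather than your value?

£1477.6: truthful gives £45.8, deviation gives £0 → loss £45.8.
£1524.5: same outcome either way → loss £0.
£266.5: same outcome either way → loss £0.
£1798.2: same outcome either way → loss £0.
£997.7: truthful gives £525.7, deviation gives £0 → loss £525.7.
£905.4: truthful gives £618, deviation gives £0 → loss £618.
£1095.3: truthful gives £428.1, deviation gives £0 → loss £428.1.
Maximum loss: £618.

£618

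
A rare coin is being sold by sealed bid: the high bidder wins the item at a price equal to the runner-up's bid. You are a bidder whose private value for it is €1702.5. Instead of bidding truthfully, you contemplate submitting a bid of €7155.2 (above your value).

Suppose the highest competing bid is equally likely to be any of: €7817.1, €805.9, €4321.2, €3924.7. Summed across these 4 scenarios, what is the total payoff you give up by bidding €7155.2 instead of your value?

€4840.9

The deviation costs you only when the competing bid falls strictly between €1702.5 and €7155.2; elsewhere both bids give the same outcome.
€7817.1: outcomes coincide → loss €0.
€805.9: outcomes coincide → loss €0.
€4321.2: truthful payoff €0, deviation payoff −€2618.7 → loss €2618.7.
€3924.7: truthful payoff €0, deviation payoff −€2222.2 → loss €2222.2.
Total loss = €2618.7 + €2222.2 = €4840.9.
Truthful bidding weakly dominates here: raising your bid can only win items priced above your value, and lowering it can only forfeit items priced below.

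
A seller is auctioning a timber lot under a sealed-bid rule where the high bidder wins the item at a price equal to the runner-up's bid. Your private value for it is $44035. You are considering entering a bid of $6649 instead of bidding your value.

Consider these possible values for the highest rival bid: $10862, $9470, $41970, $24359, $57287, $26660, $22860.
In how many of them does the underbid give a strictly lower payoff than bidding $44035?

The deviation hurts exactly when the highest competing bid lies strictly between $6649 and $44035 — underbidding then forfeits a profitable win.
$10862: inside the interval → strictly worse (loss $33173).
$9470: inside the interval → strictly worse (loss $34565).
$41970: inside the interval → strictly worse (loss $2065).
$24359: inside the interval → strictly worse (loss $19676).
$57287: above both → same outcome either way.
$26660: inside the interval → strictly worse (loss $17375).
$22860: inside the interval → strictly worse (loss $21175).
Count: 6.

6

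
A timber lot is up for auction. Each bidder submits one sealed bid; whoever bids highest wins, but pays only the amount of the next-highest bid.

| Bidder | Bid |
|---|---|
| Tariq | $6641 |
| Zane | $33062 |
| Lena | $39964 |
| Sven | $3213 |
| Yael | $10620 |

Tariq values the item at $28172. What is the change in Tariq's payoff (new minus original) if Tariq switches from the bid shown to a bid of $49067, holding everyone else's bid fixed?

−$11792

The highest bid among the other bidders is $39964; Tariq's bid doesn't change that.
Original bid $6641: Tariq is not highest (top rival bid is $39964); payoff $0.
Alternative bid $49067: Tariq is highest, pays the top rival bid $39964; payoff $28172 − $39964 = −$11792.
Change in payoff = −$11792 − ($0) = −$11792.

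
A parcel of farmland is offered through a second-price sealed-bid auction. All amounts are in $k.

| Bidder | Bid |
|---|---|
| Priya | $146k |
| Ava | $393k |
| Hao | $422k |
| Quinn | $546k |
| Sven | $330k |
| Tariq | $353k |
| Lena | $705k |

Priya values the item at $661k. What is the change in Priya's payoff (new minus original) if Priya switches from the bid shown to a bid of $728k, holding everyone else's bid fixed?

−$44k

The highest bid among the other bidders is $705k; Priya's bid doesn't change that.
Original bid $146k: Priya is not highest (top rival bid is $705k); payoff $0k.
Alternative bid $728k: Priya is highest, pays the top rival bid $705k; payoff $661k − $705k = −$44k.
Change in payoff = −$44k − ($0k) = −$44k.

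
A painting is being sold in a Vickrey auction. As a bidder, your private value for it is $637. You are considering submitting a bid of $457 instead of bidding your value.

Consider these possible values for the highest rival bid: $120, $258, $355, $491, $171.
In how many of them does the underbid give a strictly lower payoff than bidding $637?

1

The deviation hurts exactly when the highest competing bid lies strictly between $457 and $637 — underbidding then forfeits a profitable win.
$120: below both → same outcome either way.
$258: below both → same outcome either way.
$355: below both → same outcome either way.
$491: inside the interval → strictly worse (loss $146).
$171: below both → same outcome either way.
Count: 1.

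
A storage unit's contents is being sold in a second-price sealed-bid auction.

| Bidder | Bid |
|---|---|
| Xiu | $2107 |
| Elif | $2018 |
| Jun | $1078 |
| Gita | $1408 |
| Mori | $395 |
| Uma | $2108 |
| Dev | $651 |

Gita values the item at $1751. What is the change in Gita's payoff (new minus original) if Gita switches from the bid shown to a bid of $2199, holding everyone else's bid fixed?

−$357

The highest bid among the other bidders is $2108; Gita's bid doesn't change that.
Original bid $1408: Gita is not highest (top rival bid is $2108); payoff $0.
Alternative bid $2199: Gita is highest, pays the top rival bid $2108; payoff $1751 − $2108 = −$357.
Change in payoff = −$357 − ($0) = −$357.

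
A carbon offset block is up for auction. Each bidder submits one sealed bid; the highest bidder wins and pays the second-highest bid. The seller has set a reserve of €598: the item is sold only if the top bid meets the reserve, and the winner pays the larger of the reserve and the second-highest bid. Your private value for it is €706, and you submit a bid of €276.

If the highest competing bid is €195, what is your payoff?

€0

Your bid €276 is the highest bid but falls below the reserve €598, so the item goes unsold. Payoff €0.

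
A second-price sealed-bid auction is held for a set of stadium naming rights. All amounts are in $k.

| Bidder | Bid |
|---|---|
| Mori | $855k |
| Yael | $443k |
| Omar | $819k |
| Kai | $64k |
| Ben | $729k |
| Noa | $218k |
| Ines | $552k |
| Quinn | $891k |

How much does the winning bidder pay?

$855k

Highest bid: Quinn at $891k, so Quinn wins.
Second-highest bid: Mori at $855k — that is the price the winner pays.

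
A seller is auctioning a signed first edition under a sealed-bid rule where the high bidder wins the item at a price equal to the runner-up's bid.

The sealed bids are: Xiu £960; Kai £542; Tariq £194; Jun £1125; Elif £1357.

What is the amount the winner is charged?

Highest bid: Elif at £1357, so Elif wins.
Second-highest bid: Jun at £1125 — that is the price the winner pays.

£1125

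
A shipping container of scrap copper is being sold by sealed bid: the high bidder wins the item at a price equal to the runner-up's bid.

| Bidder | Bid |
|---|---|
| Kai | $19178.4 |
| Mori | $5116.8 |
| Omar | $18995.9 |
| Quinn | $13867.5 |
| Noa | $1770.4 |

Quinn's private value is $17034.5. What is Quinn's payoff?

Highest bid: Kai at $19178.4, so Kai wins.
Second-highest bid: Omar at $18995.9 — that is the price the winner pays.
Quinn did not win, so Quinn pays nothing and receives nothing: payoff $0.

$0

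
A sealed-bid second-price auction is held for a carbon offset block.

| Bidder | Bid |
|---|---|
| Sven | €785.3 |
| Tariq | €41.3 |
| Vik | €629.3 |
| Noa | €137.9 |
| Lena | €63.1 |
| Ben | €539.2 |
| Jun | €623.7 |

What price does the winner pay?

€629.3

Highest bid: Sven at €785.3, so Sven wins.
Second-highest bid: Vik at €629.3 — that is the price the winner pays.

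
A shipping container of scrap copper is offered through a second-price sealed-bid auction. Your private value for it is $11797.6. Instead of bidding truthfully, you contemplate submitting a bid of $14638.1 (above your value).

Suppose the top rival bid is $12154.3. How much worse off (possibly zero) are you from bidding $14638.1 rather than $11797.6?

Bidding your value $11797.6: you lose (since $11797.6 < $12154.3). Payoff $0.
Bidding $14638.1: you win and pay $12154.3. Payoff $11797.6 − $12154.3 = −$356.7.
The competing bid $12154.3 lies between your value and your inflated bid, so overbidding wins an item priced above your value.
Loss from deviating = $0 − (−$356.7) = $356.7.
Truthful bidding weakly dominates here: raising your bid can only win items priced above your value, and lowering it can only forfeit items priced below.

$356.7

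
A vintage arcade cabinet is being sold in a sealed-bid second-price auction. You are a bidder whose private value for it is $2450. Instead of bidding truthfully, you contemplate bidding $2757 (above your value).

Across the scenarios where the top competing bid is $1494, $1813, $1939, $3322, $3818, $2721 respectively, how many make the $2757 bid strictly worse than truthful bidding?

1

The deviation hurts exactly when the highest competing bid lies strictly between $2450 and $2757 — overbidding then wins at a price above your value.
$1494: below both → same outcome either way.
$1813: below both → same outcome either way.
$1939: below both → same outcome either way.
$3322: above both → same outcome either way.
$3818: above both → same outcome either way.
$2721: inside the interval → strictly worse (loss $271).
Count: 1.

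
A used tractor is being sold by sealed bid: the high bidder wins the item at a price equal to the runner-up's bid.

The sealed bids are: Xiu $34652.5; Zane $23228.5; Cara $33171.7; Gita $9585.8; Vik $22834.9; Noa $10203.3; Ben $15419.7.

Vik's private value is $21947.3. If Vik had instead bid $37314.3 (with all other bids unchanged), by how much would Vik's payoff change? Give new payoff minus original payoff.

The highest bid among the other bidders is $34652.5; Vik's bid doesn't change that.
Original bid $22834.9: Vik is not highest (top rival bid is $34652.5); payoff $0.
Alternative bid $37314.3: Vik is highest, pays the top rival bid $34652.5; payoff $21947.3 − $34652.5 = −$12705.2.
Change in payoff = −$12705.2 − ($0) = −$12705.2.

−$12705.2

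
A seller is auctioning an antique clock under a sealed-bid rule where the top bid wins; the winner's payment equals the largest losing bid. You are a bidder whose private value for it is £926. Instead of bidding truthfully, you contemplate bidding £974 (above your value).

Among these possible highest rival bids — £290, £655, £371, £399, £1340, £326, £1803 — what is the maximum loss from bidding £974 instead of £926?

£290: same outcome either way → loss £0.
£655: same outcome either way → loss £0.
£371: same outcome either way → loss £0.
£399: same outcome either way → loss £0.
£1340: same outcome either way → loss £0.
£326: same outcome either way → loss £0.
£1803: same outcome either way → loss £0.
Maximum loss: £0.

£0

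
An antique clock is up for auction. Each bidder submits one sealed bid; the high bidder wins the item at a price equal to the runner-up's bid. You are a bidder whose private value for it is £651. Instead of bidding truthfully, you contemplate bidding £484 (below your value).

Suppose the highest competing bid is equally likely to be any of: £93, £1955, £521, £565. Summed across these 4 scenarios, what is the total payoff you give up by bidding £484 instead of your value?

£216

The deviation costs you only when the competing bid falls strictly between £484 and £651; elsewhere both bids give the same outcome.
£93: outcomes coincide → loss £0.
£1955: outcomes coincide → loss £0.
£521: truthful payoff £130, deviation payoff £0 → loss £130.
£565: truthful payoff £86, deviation payoff £0 → loss £86.
Total loss = £130 + £86 = £216.
Because the price is fixed by the runner-up's bid, deviating from your value can only change a good outcome into a bad one — never the reverse.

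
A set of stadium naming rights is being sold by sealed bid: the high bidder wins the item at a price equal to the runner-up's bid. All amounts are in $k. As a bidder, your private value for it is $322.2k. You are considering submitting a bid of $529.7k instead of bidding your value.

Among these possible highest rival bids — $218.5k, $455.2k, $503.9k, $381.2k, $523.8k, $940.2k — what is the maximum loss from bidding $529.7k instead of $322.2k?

$201.6k

$218.5k: same outcome either way → loss $0k.
$455.2k: truthful gives $0k, deviation gives −$133k → loss $133k.
$503.9k: truthful gives $0k, deviation gives −$181.7k → loss $181.7k.
$381.2k: truthful gives $0k, deviation gives −$59k → loss $59k.
$523.8k: truthful gives $0k, deviation gives −$201.6k → loss $201.6k.
$940.2k: same outcome either way → loss $0k.
Maximum loss: $201.6k.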